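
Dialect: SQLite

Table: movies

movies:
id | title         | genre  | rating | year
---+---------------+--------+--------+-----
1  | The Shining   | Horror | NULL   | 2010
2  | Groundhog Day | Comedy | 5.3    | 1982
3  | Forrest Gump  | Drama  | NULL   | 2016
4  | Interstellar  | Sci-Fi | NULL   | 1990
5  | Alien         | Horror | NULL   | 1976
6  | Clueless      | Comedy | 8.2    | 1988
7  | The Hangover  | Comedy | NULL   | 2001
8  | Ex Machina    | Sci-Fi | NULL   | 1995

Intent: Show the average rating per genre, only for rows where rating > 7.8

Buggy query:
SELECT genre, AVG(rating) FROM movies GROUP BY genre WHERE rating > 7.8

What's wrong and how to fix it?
Bug: WHERE cannot follow GROUP BY

Fix: Move the WHERE clause before GROUP BY

Corrected query:
SELECT genre, AVG(rating) FROM movies WHERE rating > 7.8 GROUP BY genre

Result:
genre  | AVG(rating)
-------+------------
Comedy | 8.2        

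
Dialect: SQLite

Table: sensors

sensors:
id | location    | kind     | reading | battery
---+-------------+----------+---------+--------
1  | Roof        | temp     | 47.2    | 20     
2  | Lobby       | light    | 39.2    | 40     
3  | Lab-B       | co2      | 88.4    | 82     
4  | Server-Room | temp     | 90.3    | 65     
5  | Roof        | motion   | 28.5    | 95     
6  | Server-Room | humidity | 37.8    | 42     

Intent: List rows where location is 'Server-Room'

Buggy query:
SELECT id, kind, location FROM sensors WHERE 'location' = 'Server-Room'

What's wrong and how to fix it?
Bug: Single quotes denote string literals in SQL; the column name is being compared as a constant string

Fix: Reference the column as location without single quotes

Corrected query:
SELECT id, kind, location FROM sensors WHERE location = 'Server-Room'

Result:
id | kind     | location   
---+----------+------------
4  | temp     | Server-Room
6  | humidity | Server-Room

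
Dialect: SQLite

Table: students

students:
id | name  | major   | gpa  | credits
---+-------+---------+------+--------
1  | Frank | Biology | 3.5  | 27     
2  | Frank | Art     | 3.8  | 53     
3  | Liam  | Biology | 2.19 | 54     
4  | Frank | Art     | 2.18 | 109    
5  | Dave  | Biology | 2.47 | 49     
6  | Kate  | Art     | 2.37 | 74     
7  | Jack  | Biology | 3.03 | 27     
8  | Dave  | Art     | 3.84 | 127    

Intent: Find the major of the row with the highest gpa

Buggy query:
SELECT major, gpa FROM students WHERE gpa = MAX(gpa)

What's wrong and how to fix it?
Bug: WHERE is evaluated per row; an aggregate over the whole table isn't defined there

Fix: Wrap MAX in a scalar subquery so WHERE compares against a single value

Corrected query:
SELECT major, gpa FROM students WHERE gpa = (SELECT MAX(gpa) FROM students)

Result:
major | gpa 
------+-----
Art   | 3.84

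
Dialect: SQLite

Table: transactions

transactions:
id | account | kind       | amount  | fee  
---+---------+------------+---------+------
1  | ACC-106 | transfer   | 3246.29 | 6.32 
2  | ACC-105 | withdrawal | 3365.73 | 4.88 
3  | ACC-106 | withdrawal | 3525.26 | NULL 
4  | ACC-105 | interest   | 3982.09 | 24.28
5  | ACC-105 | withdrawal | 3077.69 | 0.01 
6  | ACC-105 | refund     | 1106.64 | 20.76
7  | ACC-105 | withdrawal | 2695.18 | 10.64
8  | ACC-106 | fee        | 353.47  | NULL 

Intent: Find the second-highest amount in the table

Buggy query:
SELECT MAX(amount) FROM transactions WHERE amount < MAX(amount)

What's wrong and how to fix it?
Bug: MAX(amount) on the right of the comparison is an aggregate-in-WHERE error

Fix: Compute the overall MAX in a subquery, then take MAX of rows below it

Corrected query:
SELECT MAX(amount) FROM transactions WHERE amount < (SELECT MAX(amount) FROM transactions)

Result:
MAX(amount)
-----------
3525.26    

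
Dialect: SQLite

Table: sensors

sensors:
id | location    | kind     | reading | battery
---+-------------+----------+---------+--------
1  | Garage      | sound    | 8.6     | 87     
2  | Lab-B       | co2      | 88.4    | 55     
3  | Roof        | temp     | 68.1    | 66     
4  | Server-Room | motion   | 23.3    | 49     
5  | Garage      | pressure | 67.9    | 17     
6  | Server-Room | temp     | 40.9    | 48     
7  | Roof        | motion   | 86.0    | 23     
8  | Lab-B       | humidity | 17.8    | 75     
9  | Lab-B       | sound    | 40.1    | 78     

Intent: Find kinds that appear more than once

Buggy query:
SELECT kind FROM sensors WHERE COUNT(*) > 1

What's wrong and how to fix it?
Bug: WHERE can't reference COUNT(*); aggregates are computed after WHERE

Fix: Group first, then use HAVING for the count condition

Corrected query:
SELECT kind FROM sensors GROUP BY kind HAVING COUNT(*) > 1

Result:
kind  
------
motion
sound 
temp  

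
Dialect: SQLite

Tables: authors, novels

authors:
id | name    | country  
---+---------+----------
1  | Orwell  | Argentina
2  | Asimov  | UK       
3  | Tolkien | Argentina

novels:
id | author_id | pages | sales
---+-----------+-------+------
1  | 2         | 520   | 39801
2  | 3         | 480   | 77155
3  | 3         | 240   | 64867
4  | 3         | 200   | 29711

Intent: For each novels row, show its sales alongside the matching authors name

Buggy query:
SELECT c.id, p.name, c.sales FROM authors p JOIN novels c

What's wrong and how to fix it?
Bug: JOIN with no ON clause produces a cartesian product; every novels row pairs with every authors row

Fix: Specify the join condition linking the foreign key to the parent id

Corrected query:
SELECT c.id, p.name, c.sales FROM authors p JOIN novels c ON c.author_id = p.id

Result:
id | name    | sales
---+---------+------
1  | Asimov  | 39801
2  | Tolkien | 77155
3  | Tolkien | 64867
4  | Tolkien | 29711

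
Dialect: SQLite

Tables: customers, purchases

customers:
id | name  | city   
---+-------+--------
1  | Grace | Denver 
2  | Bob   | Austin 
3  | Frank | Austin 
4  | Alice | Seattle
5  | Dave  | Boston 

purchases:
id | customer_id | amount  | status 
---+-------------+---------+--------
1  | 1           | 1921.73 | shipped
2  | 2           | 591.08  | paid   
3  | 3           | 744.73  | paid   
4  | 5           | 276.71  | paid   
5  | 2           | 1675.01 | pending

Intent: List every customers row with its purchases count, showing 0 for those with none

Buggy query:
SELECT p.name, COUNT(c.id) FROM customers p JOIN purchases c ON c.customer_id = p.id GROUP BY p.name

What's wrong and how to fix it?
Bug: INNER JOIN drops customers rows that have no matching purchases rows

Fix: Switch to LEFT JOIN to retain unmatched parent rows

Corrected query:
SELECT p.name, COUNT(c.id) FROM customers p LEFT JOIN purchases c ON c.customer_id = p.id GROUP BY p.name

Result:
name  | COUNT(c.id)
------+------------
Alice | 0          
Bob   | 2          
Dave  | 1          
Frank | 1          
Grace | 1          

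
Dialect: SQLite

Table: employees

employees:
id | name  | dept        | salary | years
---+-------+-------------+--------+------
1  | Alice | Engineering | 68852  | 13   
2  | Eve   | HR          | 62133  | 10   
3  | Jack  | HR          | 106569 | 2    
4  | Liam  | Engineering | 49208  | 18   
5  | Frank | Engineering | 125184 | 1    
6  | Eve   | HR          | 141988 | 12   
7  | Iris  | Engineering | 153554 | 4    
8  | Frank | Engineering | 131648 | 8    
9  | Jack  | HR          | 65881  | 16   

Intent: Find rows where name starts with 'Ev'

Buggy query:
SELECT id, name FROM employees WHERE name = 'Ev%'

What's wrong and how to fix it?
Bug: Wildcards only work with LIKE; '=' treats '%' as a literal character

Fix: Replace '=' with LIKE so 'Ev%' is treated as a pattern

Corrected query:
SELECT id, name FROM employees WHERE name LIKE 'Ev%'

Result:
id | name
---+-----
2  | Eve 
6  | Eve 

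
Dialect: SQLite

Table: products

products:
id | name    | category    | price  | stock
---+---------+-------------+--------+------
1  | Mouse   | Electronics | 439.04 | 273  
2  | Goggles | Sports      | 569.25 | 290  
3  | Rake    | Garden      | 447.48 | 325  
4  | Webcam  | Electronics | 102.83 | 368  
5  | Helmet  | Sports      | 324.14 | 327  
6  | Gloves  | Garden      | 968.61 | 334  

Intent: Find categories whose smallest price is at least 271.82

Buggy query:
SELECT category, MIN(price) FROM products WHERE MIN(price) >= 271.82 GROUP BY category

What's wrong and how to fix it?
Bug: Aggregates like MIN are computed per group after WHERE runs

Fix: Use HAVING for the per-group MIN condition

Corrected query:
SELECT category, MIN(price) FROM products GROUP BY category HAVING MIN(price) >= 271.82

Result:
category | MIN(price)
---------+-----------
Garden   | 447.48    
Sports   | 324.14    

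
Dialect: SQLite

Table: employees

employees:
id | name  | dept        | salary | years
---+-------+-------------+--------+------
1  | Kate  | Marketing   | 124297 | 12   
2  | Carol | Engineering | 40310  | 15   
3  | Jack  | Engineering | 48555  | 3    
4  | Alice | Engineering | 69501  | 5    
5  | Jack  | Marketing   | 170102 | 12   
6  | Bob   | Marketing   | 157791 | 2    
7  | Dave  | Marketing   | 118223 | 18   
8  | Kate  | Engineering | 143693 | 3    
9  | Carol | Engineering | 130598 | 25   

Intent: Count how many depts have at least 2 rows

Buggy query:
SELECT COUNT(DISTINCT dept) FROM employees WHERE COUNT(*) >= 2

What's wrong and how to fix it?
Bug: COUNT(*) cannot appear in WHERE; the per-group count doesn't exist yet

Fix: Use a subquery that GROUPs and filters with HAVING, then count its rows

Corrected query:
SELECT COUNT(*) FROM (SELECT dept FROM employees GROUP BY dept HAVING COUNT(*) >= 2)

Result:
COUNT(*)
--------
2       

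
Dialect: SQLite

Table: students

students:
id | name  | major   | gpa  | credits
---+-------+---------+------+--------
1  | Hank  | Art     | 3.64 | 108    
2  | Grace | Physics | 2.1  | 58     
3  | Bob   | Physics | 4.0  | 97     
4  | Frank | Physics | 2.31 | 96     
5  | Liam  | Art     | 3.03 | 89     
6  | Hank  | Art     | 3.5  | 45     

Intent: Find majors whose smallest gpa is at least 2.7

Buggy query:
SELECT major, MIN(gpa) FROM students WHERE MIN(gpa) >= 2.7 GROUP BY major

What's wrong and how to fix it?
Bug: Aggregates like MIN are computed per group after WHERE runs

Fix: Replace WHERE with HAVING after the GROUP BY

Corrected query:
SELECT major, MIN(gpa) FROM students GROUP BY major HAVING MIN(gpa) >= 2.7

Result:
major | MIN(gpa)
------+---------
Art   | 3.03    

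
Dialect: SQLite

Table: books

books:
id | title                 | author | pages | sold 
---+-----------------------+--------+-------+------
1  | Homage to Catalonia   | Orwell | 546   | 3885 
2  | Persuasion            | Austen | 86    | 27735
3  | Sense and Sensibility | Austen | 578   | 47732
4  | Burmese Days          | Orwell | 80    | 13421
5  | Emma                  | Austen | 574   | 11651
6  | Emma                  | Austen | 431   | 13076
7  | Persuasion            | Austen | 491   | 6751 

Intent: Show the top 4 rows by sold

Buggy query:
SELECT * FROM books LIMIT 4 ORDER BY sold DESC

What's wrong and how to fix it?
Bug: LIMIT must come after ORDER BY

Fix: Swap the clauses: ORDER BY first, then LIMIT

Corrected query:
SELECT * FROM books ORDER BY sold DESC LIMIT 4

Result:
id | title                 | author | pages | sold 
---+-----------------------+--------+-------+------
3  | Sense and Sensibility | Austen | 578   | 47732
2  | Persuasion            | Austen | 86    | 27735
4  | Burmese Days          | Orwell | 80    | 13421
6  | Emma                  | Austen | 431   | 13076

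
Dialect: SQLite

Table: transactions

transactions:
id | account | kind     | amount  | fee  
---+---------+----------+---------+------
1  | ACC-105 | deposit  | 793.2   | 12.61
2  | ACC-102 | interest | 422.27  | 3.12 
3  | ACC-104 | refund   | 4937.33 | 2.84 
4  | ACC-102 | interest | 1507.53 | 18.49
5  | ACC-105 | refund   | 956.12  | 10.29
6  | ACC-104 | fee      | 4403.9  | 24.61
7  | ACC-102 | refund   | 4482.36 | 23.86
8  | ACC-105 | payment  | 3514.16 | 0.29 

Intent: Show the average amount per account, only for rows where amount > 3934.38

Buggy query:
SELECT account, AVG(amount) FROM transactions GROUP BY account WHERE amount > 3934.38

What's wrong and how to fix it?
Bug: WHERE cannot follow GROUP BY

Fix: Place WHERE between FROM and GROUP BY

Corrected query:
SELECT account, AVG(amount) FROM transactions WHERE amount > 3934.38 GROUP BY account

Result:
account | AVG(amount)
--------+------------
ACC-102 | 4482.36    
ACC-104 | 4670.615   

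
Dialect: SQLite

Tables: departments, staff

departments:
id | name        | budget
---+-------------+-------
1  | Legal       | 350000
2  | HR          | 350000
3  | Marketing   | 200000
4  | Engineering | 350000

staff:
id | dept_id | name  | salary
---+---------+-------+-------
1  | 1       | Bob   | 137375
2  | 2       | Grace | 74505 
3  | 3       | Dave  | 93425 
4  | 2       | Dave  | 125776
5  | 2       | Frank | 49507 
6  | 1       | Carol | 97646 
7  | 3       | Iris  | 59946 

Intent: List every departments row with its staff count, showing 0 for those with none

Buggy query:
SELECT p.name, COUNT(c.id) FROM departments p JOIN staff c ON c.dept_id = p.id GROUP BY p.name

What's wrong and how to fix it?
Bug: An inner join excludes parents with zero children

Fix: Switch to LEFT JOIN to retain unmatched parent rows

Corrected query:
SELECT p.name, COUNT(c.id) FROM departments p LEFT JOIN staff c ON c.dept_id = p.id GROUP BY p.name

Result:
name        | COUNT(c.id)
------------+------------
Engineering | 0          
HR          | 3          
Legal       | 2          
Marketing   | 2          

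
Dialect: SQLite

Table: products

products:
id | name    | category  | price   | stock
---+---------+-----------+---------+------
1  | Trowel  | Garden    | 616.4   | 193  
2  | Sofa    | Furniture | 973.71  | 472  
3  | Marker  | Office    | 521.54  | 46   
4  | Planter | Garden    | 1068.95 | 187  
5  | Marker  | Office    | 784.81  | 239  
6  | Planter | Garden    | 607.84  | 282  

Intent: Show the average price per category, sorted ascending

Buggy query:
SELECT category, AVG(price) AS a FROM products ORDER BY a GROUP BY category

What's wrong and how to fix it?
Bug: GROUP BY must precede ORDER BY

Fix: Reorder: SELECT … FROM … GROUP BY … ORDER BY …

Corrected query:
SELECT category, AVG(price) AS a FROM products GROUP BY category ORDER BY a

Result:
category  | a         
----------+-----------
Office    | 653.175   
Garden    | 764.396667
Furniture | 973.71    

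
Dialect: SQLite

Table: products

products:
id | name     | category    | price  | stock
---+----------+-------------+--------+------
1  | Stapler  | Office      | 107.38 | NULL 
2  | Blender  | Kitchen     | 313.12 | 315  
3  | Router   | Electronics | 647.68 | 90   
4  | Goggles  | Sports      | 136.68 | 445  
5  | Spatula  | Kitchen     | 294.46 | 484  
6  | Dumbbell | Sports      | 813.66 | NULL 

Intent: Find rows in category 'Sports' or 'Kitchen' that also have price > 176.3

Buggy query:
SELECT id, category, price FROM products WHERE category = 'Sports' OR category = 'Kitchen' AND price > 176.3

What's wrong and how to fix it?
Bug: AND binds tighter than OR, so this parses as category = 'Sports' OR (category = 'Kitchen' AND price > 176.3)

Fix: Add parentheses around the OR so the AND applies to both alternatives

Corrected query:
SELECT id, category, price FROM products WHERE (category = 'Sports' OR category = 'Kitchen') AND price > 176.3

Result:
id | category | price 
---+----------+-------
2  | Kitchen  | 313.12
5  | Kitchen  | 294.46
6  | Sports   | 813.66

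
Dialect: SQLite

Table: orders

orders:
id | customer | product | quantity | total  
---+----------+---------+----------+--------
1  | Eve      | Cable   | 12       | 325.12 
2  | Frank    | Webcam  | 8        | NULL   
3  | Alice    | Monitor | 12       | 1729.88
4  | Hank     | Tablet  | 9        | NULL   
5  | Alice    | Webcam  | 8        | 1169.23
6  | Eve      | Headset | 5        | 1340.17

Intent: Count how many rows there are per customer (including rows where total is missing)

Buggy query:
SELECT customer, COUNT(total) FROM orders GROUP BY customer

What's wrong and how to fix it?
Bug: COUNT(column) counts non-NULL values only; rows with NULL total aren't counted

Fix: Use COUNT(*) to count all rows regardless of NULL

Corrected query:
SELECT customer, COUNT(*) FROM orders GROUP BY customer

Result:
customer | COUNT(*)
---------+---------
Alice    | 2       
Eve      | 2       
Frank    | 1       
Hank     | 1       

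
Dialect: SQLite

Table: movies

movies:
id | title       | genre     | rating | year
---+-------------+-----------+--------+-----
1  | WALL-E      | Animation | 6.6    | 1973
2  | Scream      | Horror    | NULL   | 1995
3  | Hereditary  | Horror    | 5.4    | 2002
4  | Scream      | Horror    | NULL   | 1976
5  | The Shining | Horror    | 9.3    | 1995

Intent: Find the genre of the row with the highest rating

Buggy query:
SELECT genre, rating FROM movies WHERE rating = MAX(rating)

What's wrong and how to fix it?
Bug: WHERE is evaluated per row; an aggregate over the whole table isn't defined there

Fix: Wrap MAX in a scalar subquery so WHERE compares against a single value

Corrected query:
SELECT genre, rating FROM movies WHERE rating = (SELECT MAX(rating) FROM movies)

Result:
genre  | rating
-------+-------
Horror | 9.3   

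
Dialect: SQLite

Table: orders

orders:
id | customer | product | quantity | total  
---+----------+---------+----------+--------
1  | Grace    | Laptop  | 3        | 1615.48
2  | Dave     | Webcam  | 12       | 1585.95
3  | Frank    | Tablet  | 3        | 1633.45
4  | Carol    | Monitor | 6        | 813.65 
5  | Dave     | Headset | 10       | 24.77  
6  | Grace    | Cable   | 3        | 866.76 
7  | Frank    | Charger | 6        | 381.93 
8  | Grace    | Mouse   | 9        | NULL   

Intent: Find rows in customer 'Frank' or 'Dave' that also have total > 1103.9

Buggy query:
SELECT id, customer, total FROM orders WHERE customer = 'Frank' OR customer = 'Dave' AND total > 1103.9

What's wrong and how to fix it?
Bug: Without parentheses, AND is evaluated before OR, so the total filter only applies to the 'Dave' branch

Fix: Add parentheses around the OR so the AND applies to both alternatives

Corrected query:
SELECT id, customer, total FROM orders WHERE (customer = 'Frank' OR customer = 'Dave') AND total > 1103.9

Result:
id | customer | total  
---+----------+--------
2  | Dave     | 1585.95
3  | Frank    | 1633.45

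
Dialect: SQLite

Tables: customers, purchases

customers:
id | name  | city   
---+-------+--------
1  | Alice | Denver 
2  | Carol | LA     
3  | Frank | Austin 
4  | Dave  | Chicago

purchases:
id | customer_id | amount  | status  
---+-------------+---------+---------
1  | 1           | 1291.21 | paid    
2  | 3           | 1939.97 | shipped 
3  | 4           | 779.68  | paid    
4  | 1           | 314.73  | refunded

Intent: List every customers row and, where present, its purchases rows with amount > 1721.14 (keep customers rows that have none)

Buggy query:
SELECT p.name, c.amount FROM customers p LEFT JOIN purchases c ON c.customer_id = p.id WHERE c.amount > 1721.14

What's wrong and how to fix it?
Bug: A WHERE condition on the right-hand table after LEFT JOIN drops unmatched parents

Fix: Move the right-table condition into the ON clause so unmatched parents are kept

Corrected query:
SELECT p.name, c.amount FROM customers p LEFT JOIN purchases c ON c.customer_id = p.id AND c.amount > 1721.14

Result:
name  | amount 
------+--------
Alice | NULL   
Carol | NULL   
Frank | 1939.97
Dave  | NULL   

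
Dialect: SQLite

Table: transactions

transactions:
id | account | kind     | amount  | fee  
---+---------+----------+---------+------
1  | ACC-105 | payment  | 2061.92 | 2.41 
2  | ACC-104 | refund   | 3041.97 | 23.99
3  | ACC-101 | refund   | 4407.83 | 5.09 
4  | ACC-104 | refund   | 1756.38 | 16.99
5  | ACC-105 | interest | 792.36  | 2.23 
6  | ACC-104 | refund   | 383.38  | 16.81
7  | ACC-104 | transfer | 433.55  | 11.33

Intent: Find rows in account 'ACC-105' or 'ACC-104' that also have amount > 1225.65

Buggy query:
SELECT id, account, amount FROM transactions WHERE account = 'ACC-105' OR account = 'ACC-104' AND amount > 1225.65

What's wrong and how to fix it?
Bug: Without parentheses, AND is evaluated before OR, so the amount filter only applies to the 'ACC-104' branch

Fix: Add parentheses around the OR so the AND applies to both alternatives

Corrected query:
SELECT id, account, amount FROM transactions WHERE (account = 'ACC-105' OR account = 'ACC-104') AND amount > 1225.65

Result:
id | account | amount 
---+---------+--------
1  | ACC-105 | 2061.92
2  | ACC-104 | 3041.97
4  | ACC-104 | 1756.38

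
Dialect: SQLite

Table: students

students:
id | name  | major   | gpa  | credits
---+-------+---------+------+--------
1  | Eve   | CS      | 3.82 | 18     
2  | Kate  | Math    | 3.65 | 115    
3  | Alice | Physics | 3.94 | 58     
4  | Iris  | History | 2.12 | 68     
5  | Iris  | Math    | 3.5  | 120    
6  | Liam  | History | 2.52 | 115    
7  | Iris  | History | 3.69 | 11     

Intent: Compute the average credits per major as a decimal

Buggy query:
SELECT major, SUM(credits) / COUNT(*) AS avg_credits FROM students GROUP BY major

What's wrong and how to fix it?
Bug: SUM(credits) and COUNT(*) are both integers; the division truncates the fractional part

Fix: Multiply by 1.0 (or CAST to REAL) to force floating-point division

Corrected query:
SELECT major, SUM(credits) * 1.0 / COUNT(*) AS avg_credits FROM students GROUP BY major

Result:
major   | avg_credits
--------+------------
CS      | 18         
History | 64.666667  
Math    | 117.5      
Physics | 58         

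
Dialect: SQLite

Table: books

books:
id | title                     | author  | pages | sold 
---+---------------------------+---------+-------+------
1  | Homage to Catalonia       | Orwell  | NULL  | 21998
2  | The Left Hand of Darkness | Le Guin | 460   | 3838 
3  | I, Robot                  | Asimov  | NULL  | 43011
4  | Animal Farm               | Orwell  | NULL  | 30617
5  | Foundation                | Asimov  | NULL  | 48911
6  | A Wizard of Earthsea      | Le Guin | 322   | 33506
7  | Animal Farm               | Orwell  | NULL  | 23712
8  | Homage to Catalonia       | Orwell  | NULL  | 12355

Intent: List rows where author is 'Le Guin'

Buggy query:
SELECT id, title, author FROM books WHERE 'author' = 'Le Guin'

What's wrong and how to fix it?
Bug: 'author' in single quotes is a string literal, not the column; the comparison is literal-vs-literal and never true

Fix: Reference the column as author without single quotes

Corrected query:
SELECT id, title, author FROM books WHERE author = 'Le Guin'

Result:
id | title                     | author 
---+---------------------------+--------
2  | The Left Hand of Darkness | Le Guin
6  | A Wizard of Earthsea      | Le Guin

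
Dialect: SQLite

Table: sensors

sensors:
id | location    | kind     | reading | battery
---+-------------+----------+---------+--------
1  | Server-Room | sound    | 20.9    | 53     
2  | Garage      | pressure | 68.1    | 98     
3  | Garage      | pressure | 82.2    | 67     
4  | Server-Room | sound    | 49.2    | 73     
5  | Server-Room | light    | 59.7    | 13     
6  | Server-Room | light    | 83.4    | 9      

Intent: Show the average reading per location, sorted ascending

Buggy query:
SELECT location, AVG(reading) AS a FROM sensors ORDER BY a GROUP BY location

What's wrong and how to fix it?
Bug: GROUP BY must precede ORDER BY

Fix: Move ORDER BY to the end, after GROUP BY

Corrected query:
SELECT location, AVG(reading) AS a FROM sensors GROUP BY location ORDER BY a

Result:
location    | a    
------------+------
Server-Room | 53.3 
Garage      | 75.15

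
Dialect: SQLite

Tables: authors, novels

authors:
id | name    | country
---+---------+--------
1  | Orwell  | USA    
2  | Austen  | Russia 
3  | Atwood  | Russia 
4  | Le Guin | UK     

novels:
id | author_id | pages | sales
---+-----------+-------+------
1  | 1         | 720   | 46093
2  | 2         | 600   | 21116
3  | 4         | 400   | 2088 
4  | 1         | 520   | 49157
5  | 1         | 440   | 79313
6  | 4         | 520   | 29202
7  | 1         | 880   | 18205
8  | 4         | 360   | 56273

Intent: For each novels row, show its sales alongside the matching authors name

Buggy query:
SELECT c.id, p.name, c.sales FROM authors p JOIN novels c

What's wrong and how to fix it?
Bug: Missing join condition: each novels row is matched to all authors rows instead of just its own

Fix: Specify the join condition linking the foreign key to the parent id

Corrected query:
SELECT c.id, p.name, c.sales FROM authors p JOIN novels c ON c.author_id = p.id

Result:
id | name    | sales
---+---------+------
1  | Orwell  | 46093
2  | Austen  | 21116
3  | Le Guin | 2088 
4  | Orwell  | 49157
5  | Orwell  | 79313
6  | Le Guin | 29202
7  | Orwell  | 18205
8  | Le Guin | 56273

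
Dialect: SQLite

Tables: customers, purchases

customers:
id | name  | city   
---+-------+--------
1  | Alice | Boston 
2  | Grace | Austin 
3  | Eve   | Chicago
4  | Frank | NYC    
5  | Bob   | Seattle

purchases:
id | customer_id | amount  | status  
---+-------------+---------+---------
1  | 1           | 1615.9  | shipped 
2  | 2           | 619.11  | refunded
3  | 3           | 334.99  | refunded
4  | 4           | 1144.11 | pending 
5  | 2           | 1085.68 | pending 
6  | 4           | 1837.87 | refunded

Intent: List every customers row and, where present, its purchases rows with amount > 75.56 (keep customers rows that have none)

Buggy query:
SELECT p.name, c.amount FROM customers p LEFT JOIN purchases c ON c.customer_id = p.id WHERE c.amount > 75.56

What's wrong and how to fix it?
Bug: A WHERE condition on the right-hand table after LEFT JOIN drops unmatched parents

Fix: Move the right-table condition into the ON clause so unmatched parents are kept

Corrected query:
SELECT p.name, c.amount FROM customers p LEFT JOIN purchases c ON c.customer_id = p.id AND c.amount > 75.56

Result:
name  | amount 
------+--------
Alice | 1615.9 
Grace | 619.11 
Grace | 1085.68
Eve   | 334.99 
Frank | 1144.11
Frank | 1837.87
Bob   | NULL   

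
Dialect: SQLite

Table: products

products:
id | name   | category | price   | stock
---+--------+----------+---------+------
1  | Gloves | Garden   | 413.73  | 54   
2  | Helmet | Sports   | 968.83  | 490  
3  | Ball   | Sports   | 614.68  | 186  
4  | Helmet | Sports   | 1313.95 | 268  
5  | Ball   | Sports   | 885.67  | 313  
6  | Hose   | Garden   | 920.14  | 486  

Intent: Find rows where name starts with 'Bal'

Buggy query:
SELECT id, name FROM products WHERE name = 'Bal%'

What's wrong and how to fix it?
Bug: '=' compares the literal string including the % character; pattern matching needs LIKE

Fix: Use LIKE for wildcard pattern matching

Corrected query:
SELECT id, name FROM products WHERE name LIKE 'Bal%'

Result:
id | name
---+-----
3  | Ball
5  | Ball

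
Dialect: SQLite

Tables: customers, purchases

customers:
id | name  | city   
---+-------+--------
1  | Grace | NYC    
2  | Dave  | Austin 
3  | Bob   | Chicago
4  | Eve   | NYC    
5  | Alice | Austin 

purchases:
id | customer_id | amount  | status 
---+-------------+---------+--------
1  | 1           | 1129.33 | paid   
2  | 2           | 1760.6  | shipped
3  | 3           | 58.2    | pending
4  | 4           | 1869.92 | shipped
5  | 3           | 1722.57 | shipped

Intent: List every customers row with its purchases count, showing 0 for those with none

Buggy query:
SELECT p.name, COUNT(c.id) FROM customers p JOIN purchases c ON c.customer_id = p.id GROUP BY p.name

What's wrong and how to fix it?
Bug: INNER JOIN drops customers rows that have no matching purchases rows

Fix: Switch to LEFT JOIN to retain unmatched parent rows

Corrected query:
SELECT p.name, COUNT(c.id) FROM customers p LEFT JOIN purchases c ON c.customer_id = p.id GROUP BY p.name

Result:
name  | COUNT(c.id)
------+------------
Alice | 0          
Bob   | 2          
Dave  | 1          
Eve   | 1          
Grace | 1          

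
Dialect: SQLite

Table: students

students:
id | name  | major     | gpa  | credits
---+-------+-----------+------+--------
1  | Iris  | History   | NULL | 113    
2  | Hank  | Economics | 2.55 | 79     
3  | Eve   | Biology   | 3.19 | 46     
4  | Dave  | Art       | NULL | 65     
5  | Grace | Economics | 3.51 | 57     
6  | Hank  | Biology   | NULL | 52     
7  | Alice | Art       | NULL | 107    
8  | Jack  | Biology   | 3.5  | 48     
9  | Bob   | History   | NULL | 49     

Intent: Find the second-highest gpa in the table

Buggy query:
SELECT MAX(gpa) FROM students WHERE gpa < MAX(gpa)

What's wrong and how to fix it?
Bug: MAX(gpa) on the right of the comparison is an aggregate-in-WHERE error

Fix: Compute the overall MAX in a subquery, then take MAX of rows below it

Corrected query:
SELECT MAX(gpa) FROM students WHERE gpa < (SELECT MAX(gpa) FROM students)

Result:
MAX(gpa)
--------
3.5     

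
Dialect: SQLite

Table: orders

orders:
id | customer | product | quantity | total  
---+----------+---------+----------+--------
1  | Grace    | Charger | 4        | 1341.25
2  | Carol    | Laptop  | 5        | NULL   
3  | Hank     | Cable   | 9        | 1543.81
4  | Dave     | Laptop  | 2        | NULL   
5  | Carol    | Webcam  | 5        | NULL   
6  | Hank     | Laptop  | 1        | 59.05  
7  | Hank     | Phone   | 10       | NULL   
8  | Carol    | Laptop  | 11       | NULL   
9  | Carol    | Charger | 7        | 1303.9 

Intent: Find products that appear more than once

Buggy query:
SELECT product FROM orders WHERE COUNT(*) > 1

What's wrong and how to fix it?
Bug: WHERE can't reference COUNT(*); aggregates are computed after WHERE

Fix: GROUP BY product, then filter groups with HAVING COUNT(*) > 1

Corrected query:
SELECT product FROM orders GROUP BY product HAVING COUNT(*) > 1

Result:
product
-------
Charger
Laptop 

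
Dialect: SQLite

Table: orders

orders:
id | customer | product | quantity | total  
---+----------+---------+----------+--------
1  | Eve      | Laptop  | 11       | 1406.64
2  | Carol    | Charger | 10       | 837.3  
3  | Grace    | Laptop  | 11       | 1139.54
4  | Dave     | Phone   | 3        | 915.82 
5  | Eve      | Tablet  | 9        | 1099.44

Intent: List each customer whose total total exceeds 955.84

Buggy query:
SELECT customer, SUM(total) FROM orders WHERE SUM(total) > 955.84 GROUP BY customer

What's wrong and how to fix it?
Bug: WHERE runs before GROUP BY, so aggregates aren't available there

Fix: Move the aggregate condition to a HAVING clause

Corrected query:
SELECT customer, SUM(total) FROM orders GROUP BY customer HAVING SUM(total) > 955.84

Result:
customer | SUM(total)
---------+-----------
Eve      | 2506.08   
Grace    | 1139.54   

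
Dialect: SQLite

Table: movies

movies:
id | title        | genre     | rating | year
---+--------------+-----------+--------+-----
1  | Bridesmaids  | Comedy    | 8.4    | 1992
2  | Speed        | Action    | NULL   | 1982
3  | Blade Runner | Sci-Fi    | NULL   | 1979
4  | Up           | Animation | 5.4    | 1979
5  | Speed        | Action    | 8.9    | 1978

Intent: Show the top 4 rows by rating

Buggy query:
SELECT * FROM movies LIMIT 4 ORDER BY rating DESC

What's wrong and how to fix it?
Bug: LIMIT must come after ORDER BY

Fix: Swap the clauses: ORDER BY first, then LIMIT

Corrected query:
SELECT * FROM movies ORDER BY rating DESC LIMIT 4

Result:
id | title       | genre     | rating | year
---+-------------+-----------+--------+-----
5  | Speed       | Action    | 8.9    | 1978
1  | Bridesmaids | Comedy    | 8.4    | 1992
4  | Up          | Animation | 5.4    | 1979
2  | Speed       | Action    | NULL   | 1982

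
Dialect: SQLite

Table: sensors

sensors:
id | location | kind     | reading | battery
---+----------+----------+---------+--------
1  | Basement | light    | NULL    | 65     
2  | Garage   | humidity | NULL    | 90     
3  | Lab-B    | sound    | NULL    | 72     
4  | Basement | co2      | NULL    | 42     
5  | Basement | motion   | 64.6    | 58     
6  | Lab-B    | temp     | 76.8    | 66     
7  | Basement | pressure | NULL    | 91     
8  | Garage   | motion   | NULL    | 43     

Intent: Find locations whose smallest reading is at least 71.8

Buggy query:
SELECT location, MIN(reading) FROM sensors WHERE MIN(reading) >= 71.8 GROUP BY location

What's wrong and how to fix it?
Bug: MIN() in WHERE is a misuse of aggregate

Fix: Replace WHERE with HAVING after the GROUP BY

Corrected query:
SELECT location, MIN(reading) FROM sensors GROUP BY location HAVING MIN(reading) >= 71.8

Result:
location | MIN(reading)
---------+-------------
Lab-B    | 76.8        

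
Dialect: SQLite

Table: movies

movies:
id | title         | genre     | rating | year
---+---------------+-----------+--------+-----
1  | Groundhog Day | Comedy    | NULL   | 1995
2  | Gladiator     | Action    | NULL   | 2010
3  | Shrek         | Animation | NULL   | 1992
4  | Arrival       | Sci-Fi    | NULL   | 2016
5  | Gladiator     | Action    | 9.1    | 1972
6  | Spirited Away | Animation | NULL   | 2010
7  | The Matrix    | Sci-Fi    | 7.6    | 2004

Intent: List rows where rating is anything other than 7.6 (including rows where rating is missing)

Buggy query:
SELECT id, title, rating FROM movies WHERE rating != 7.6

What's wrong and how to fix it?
Bug: 'rating != 7.6' is unknown when rating is NULL, so NULL rows are silently excluded

Fix: Handle NULL separately with IS NULL alongside the inequality

Corrected query:
SELECT id, title, rating FROM movies WHERE rating != 7.6 OR rating IS NULL

Result:
id | title         | rating
---+---------------+-------
1  | Groundhog Day | NULL  
2  | Gladiator     | NULL  
3  | Shrek         | NULL  
4  | Arrival       | NULL  
5  | Gladiator     | 9.1   
6  | Spirited Away | NULL  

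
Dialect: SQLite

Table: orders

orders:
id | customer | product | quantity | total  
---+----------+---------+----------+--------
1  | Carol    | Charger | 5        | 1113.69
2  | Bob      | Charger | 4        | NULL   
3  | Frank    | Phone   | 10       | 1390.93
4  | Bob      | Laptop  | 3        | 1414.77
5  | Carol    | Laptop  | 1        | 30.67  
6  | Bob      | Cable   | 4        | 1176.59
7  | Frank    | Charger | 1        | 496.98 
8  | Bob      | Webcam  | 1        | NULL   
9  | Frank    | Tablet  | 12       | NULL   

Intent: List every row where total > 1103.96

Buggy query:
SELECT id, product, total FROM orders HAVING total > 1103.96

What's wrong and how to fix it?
Bug: This is a non-aggregate query (no GROUP BY, no aggregates), so in SQLite the HAVING clause is invalid here; a row-level condition belongs in WHERE

Fix: Replace HAVING with WHERE since the condition applies to individual rows

Corrected query:
SELECT id, product, total FROM orders WHERE total > 1103.96

Result:
id | product | total  
---+---------+--------
1  | Charger | 1113.69
3  | Phone   | 1390.93
4  | Laptop  | 1414.77
6  | Cable   | 1176.59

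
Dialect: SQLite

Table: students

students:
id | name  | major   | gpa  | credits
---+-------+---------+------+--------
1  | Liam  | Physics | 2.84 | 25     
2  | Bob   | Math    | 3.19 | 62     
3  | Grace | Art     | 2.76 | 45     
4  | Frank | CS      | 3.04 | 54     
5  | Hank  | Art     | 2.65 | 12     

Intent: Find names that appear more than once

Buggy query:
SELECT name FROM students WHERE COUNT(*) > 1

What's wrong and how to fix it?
Bug: WHERE can't reference COUNT(*); aggregates are computed after WHERE

Fix: GROUP BY name, then filter groups with HAVING COUNT(*) > 1

Corrected query:
SELECT name FROM students GROUP BY name HAVING COUNT(*) > 1

Result:
(no rows)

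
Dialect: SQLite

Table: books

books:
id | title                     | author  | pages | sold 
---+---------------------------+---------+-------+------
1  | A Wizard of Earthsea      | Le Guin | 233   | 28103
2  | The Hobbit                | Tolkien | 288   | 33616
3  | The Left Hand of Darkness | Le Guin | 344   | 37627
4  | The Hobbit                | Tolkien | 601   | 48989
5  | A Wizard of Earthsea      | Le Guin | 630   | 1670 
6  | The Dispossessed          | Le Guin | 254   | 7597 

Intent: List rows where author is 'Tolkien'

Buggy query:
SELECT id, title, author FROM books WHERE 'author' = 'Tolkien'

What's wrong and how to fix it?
Bug: 'author' in single quotes is a string literal, not the column; the comparison is literal-vs-literal and never true

Fix: Reference the column as author without single quotes

Corrected query:
SELECT id, title, author FROM books WHERE author = 'Tolkien'

Result:
id | title      | author 
---+------------+--------
2  | The Hobbit | Tolkien
4  | The Hobbit | Tolkien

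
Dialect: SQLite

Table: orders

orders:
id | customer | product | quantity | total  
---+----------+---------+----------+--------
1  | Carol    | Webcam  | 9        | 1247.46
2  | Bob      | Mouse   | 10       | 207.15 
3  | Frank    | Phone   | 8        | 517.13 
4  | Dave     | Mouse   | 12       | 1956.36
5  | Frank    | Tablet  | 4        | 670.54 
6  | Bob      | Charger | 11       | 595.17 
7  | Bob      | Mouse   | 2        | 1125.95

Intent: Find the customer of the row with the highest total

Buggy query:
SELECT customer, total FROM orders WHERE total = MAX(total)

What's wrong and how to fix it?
Bug: WHERE is evaluated per row; an aggregate over the whole table isn't defined there

Fix: Wrap MAX in a scalar subquery so WHERE compares against a single value

Corrected query:
SELECT customer, total FROM orders WHERE total = (SELECT MAX(total) FROM orders)

Result:
customer | total  
---------+--------
Dave     | 1956.36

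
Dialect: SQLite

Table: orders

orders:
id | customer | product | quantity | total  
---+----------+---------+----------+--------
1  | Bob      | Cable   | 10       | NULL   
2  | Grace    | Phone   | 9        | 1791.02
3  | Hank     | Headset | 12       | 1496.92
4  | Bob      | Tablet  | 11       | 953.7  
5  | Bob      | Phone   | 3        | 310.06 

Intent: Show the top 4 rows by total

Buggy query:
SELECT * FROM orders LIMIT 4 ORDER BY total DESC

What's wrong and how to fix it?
Bug: LIMIT must come after ORDER BY

Fix: Swap the clauses: ORDER BY first, then LIMIT

Corrected query:
SELECT * FROM orders ORDER BY total DESC LIMIT 4

Result:
id | customer | product | quantity | total  
---+----------+---------+----------+--------
2  | Grace    | Phone   | 9        | 1791.02
3  | Hank     | Headset | 12       | 1496.92
4  | Bob      | Tablet  | 11       | 953.7  
5  | Bob      | Phone   | 3        | 310.06 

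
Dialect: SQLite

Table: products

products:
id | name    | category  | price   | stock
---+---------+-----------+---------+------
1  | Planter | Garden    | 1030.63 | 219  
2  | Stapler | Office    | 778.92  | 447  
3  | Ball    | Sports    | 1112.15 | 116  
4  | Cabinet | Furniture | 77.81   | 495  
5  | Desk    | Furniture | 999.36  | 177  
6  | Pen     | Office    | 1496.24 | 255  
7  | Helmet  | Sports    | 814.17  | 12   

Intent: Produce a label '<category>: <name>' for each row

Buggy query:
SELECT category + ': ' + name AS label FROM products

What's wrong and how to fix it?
Bug: SQLite uses || for string concatenation; + coerces text to numbers (yielding 0)

Fix: Use the || operator for string concatenation

Corrected query:
SELECT category || ': ' || name AS label FROM products

Result:
label             
------------------
Garden: Planter   
Office: Stapler   
Sports: Ball      
Furniture: Cabinet
Furniture: Desk   
Office: Pen       
Sports: Helmet    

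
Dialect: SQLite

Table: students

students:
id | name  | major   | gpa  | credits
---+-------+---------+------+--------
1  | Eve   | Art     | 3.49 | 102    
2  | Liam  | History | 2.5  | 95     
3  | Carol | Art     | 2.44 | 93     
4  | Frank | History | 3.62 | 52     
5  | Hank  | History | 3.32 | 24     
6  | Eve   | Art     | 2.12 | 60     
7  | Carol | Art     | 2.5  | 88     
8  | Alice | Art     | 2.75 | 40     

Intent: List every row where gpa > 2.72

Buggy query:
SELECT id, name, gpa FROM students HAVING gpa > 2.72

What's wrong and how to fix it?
Bug: This is a non-aggregate query (no GROUP BY, no aggregates), so in SQLite the HAVING clause is invalid here; a row-level condition belongs in WHERE

Fix: Replace HAVING with WHERE since the condition applies to individual rows

Corrected query:
SELECT id, name, gpa FROM students WHERE gpa > 2.72

Result:
id | name  | gpa 
---+-------+-----
1  | Eve   | 3.49
4  | Frank | 3.62
5  | Hank  | 3.32
8  | Alice | 2.75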